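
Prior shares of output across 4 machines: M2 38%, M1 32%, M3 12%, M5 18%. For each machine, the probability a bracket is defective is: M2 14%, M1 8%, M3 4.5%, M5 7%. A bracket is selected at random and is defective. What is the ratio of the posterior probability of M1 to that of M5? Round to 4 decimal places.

Unnormalized posteriors (prior × likelihood):
  M2: 0.38 × 0.14 = 0.0532
  M1: 0.32 × 0.08 = 0.0256
  M3: 0.12 × 0.045 = 0.0054
  M5: 0.18 × 0.07 = 0.0126
Total = 0.0968.
The ratio is 0.0256 / 0.0126 (the normalizer cancels) = 2.0317.

2.0317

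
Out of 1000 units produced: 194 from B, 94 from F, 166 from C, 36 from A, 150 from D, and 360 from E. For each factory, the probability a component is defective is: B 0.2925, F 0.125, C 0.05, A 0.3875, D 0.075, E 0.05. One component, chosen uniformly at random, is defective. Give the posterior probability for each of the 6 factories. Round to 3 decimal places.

B 0.473, F 0.098, C 0.069, A 0.116, D 0.094, E 0.150

Unnormalized posteriors (prior × likelihood):
  B: 0.194 × 0.2925 = 0.056745
  F: 0.094 × 0.125 = 0.01175
  C: 0.166 × 0.05 = 0.0083
  A: 0.036 × 0.3875 = 0.01395
  D: 0.15 × 0.075 = 0.01125
  E: 0.36 × 0.05 = 0.018
Normalizing constant = 0.119995.
P(B | defective) = 0.056745/0.119995 ≈ 0.473
P(F | defective) = 0.01175/0.119995 ≈ 0.098
P(C | defective) = 0.0083/0.119995 ≈ 0.069
P(A | defective) = 0.01395/0.119995 ≈ 0.116
P(D | defective) = 0.01125/0.119995 ≈ 0.094
P(E | defective) = 0.018/0.119995 ≈ 0.150
(Check: 0.473+0.098+0.069+0.116+0.094+0.150 = 1.000.)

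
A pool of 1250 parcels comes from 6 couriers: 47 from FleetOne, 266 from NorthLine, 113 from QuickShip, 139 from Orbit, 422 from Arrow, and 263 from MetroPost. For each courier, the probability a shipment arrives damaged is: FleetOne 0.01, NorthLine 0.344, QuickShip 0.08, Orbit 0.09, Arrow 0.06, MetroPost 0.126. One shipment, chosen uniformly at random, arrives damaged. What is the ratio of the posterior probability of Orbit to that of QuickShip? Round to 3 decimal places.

1.384

By Bayes' rule, posterior ∝ prior × likelihood:
  FleetOne: 0.0376 × 0.01 = 0.000376
  NorthLine: 0.2128 × 0.344 = 0.0732032
  QuickShip: 0.0904 × 0.08 = 0.007232
  Orbit: 0.1112 × 0.09 = 0.010008
  Arrow: 0.3376 × 0.06 = 0.020256
  MetroPost: 0.2104 × 0.126 = 0.0265104
Total = 0.1375856.
The ratio is 0.010008 / 0.007232 (the normalizer cancels) = 1.384.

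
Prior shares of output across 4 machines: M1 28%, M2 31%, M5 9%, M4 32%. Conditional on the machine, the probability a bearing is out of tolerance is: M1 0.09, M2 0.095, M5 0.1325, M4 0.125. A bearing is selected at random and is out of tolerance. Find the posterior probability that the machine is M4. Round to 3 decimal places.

Unnormalized posteriors (prior × likelihood):
  M1: 0.28 × 0.09 = 0.0252
  M2: 0.31 × 0.095 = 0.02945
  M5: 0.09 × 0.1325 = 0.011925
  M4: 0.32 × 0.125 = 0.04
Sum = 0.106575.
P(M4 | evidence) = 0.04 / 0.106575 ≈ 0.375.

0.375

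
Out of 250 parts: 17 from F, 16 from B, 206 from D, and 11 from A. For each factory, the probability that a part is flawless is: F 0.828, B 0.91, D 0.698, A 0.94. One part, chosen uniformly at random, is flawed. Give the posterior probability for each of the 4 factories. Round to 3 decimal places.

Taking complements, P(flawed | each) = F 0.172, B 0.09, D 0.302, A 0.06.
By Bayes' rule, posterior ∝ prior × likelihood:
  F: 0.068 × 0.172 = 0.011696
  B: 0.064 × 0.09 = 0.00576
  D: 0.824 × 0.302 = 0.248848
  A: 0.044 × 0.06 = 0.00264
Total = 0.268944.
P(F | flawed) = 0.011696/0.268944 ≈ 0.043
P(B | flawed) = 0.00576/0.268944 ≈ 0.021
P(D | flawed) = 0.248848/0.268944 ≈ 0.925
P(A | flawed) = 0.00264/0.268944 ≈ 0.010

F 0.043, B 0.021, D 0.925, A 0.010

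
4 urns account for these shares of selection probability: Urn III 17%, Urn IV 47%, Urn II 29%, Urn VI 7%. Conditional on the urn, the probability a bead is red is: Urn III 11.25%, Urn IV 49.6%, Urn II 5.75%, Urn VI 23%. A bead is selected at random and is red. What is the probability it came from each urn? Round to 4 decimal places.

Prior × likelihood for each hypothesis:
  Urn III: 0.17 × 0.1125 = 0.019125
  Urn IV: 0.47 × 0.496 = 0.23312
  Urn II: 0.29 × 0.0575 = 0.016675
  Urn VI: 0.07 × 0.23 = 0.0161
Sum = 0.28502.
P(Urn III | red) = 0.019125/0.28502 ≈ 0.0671
P(Urn IV | red) = 0.23312/0.28502 ≈ 0.8179
P(Urn II | red) = 0.016675/0.28502 ≈ 0.0585
P(Urn VI | red) = 0.0161/0.28502 ≈ 0.0565

Urn III 0.0671, Urn IV 0.8179, Urn II 0.0585, Urn VI 0.0565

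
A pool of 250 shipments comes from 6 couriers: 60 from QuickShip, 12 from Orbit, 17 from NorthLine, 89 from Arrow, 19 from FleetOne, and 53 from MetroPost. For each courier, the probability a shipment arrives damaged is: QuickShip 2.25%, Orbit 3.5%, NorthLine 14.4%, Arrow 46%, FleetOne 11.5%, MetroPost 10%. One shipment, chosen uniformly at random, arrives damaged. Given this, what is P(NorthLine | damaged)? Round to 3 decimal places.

0.047

Prior × likelihood for each hypothesis:
  QuickShip: 0.24 × 0.0225 = 0.0054
  Orbit: 0.048 × 0.035 = 0.00168
  NorthLine: 0.068 × 0.144 = 0.009792
  Arrow: 0.356 × 0.46 = 0.16376
  FleetOne: 0.076 × 0.115 = 0.00874
  MetroPost: 0.212 × 0.1 = 0.0212
Sum = 0.210572.
P(NorthLine | evidence) = 0.009792 / 0.210572 ≈ 0.047.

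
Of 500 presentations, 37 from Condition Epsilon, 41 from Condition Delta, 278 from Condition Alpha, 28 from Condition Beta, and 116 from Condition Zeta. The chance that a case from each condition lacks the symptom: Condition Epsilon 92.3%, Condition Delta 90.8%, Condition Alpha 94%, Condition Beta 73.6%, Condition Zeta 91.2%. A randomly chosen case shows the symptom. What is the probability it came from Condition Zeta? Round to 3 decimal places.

0.250

Taking complements, P(symptomatic | each) = Condition Epsilon 0.077, Condition Delta 0.092, Condition Alpha 0.06, Condition Beta 0.264, Condition Zeta 0.088.
By Bayes' rule, posterior ∝ prior × likelihood:
  Condition Epsilon: 0.074 × 0.077 = 0.005698
  Condition Delta: 0.082 × 0.092 = 0.007544
  Condition Alpha: 0.556 × 0.06 = 0.03336
  Condition Beta: 0.056 × 0.264 = 0.014784
  Condition Zeta: 0.232 × 0.088 = 0.020416
Sum = 0.081802.
P(Condition Zeta | evidence) = 0.020416 / 0.081802 ≈ 0.250.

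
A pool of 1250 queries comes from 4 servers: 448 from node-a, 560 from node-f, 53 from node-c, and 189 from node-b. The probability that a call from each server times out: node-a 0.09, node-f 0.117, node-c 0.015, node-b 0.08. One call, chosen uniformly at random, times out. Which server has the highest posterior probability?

node-f

Prior × likelihood for each hypothesis:
  node-a: 0.3584 × 0.09 = 0.032256
  node-f: 0.448 × 0.117 = 0.052416
  node-c: 0.0424 × 0.015 = 0.000636
  node-b: 0.1512 × 0.08 = 0.012096
Sum = 0.097404.
Largest term belongs to node-f, so node-f is most probable.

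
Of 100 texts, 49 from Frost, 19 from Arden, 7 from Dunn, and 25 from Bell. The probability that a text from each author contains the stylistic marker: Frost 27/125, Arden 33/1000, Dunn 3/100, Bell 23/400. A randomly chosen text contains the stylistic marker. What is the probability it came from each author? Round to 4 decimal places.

Frost 0.8231, Arden 0.0488, Dunn 0.0163, Bell 0.1118

Compute prior × likelihood for every hypothesis:
  Frost: 0.49 × 0.216 = 0.10584
  Arden: 0.19 × 0.033 = 0.00627
  Dunn: 0.07 × 0.03 = 0.0021
  Bell: 0.25 × 0.0575 = 0.014375
Total = 0.128585.
P(Frost | marker) = 0.10584/0.128585 ≈ 0.8231
P(Arden | marker) = 0.00627/0.128585 ≈ 0.0488
P(Dunn | marker) = 0.0021/0.128585 ≈ 0.0163
P(Bell | marker) = 0.014375/0.128585 ≈ 0.1118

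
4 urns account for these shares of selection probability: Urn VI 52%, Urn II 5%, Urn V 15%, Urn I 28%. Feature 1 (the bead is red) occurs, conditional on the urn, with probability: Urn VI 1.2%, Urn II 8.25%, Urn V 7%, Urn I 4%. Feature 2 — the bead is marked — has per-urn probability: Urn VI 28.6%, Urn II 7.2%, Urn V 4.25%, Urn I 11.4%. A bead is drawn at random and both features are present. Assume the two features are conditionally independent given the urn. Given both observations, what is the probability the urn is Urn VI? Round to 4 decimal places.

Compute prior × likelihood for every hypothesis:
  Urn VI: 0.52 × 0.012 × 0.286 = 0.00178464
  Urn II: 0.05 × 0.0825 × 0.072 = 0.000297
  Urn V: 0.15 × 0.07 × 0.0425 = 0.00044625
  Urn I: 0.28 × 0.04 × 0.114 = 0.0012768
Sum = 0.00380469.
P(Urn VI | evidence) = 0.00178464 / 0.00380469 ≈ 0.4691.

0.4691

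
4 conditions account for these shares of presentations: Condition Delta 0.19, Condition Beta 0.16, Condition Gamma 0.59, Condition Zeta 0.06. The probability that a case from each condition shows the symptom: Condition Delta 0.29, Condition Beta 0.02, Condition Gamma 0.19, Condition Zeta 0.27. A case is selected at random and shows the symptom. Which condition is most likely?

Condition Gamma

Compute prior × likelihood for every hypothesis:
  Condition Delta: 0.19 × 0.29 = 0.0551
  Condition Beta: 0.16 × 0.02 = 0.0032
  Condition Gamma: 0.59 × 0.19 = 0.1121
  Condition Zeta: 0.06 × 0.27 = 0.0162
Total = 0.1866.
Largest term belongs to Condition Gamma, so Condition Gamma is most probable.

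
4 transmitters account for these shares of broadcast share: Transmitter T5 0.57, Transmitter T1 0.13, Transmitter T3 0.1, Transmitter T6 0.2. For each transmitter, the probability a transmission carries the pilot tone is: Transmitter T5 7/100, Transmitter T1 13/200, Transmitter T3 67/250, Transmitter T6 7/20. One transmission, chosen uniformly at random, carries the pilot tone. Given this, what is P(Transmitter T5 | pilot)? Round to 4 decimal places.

Compute prior × likelihood for every hypothesis:
  Transmitter T5: 0.57 × 0.07 = 0.0399
  Transmitter T1: 0.13 × 0.065 = 0.00845
  Transmitter T3: 0.1 × 0.268 = 0.0268
  Transmitter T6: 0.2 × 0.35 = 0.07
Total = 0.14515.
P(Transmitter T5 | evidence) = 0.0399 / 0.14515 ≈ 0.2749.

0.2749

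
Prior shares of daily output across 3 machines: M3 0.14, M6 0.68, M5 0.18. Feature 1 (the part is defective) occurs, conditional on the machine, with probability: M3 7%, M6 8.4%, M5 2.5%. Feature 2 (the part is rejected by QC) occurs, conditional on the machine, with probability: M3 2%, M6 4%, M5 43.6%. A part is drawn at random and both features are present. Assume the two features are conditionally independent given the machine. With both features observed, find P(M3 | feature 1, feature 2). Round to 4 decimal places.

Prior × likelihood for each hypothesis:
  M3: 0.14 × 0.07 × 0.02 = 0.000196
  M6: 0.68 × 0.084 × 0.04 = 0.0022848
  M5: 0.18 × 0.025 × 0.436 = 0.001962
Normalizing constant = 0.0044428.
P(M3 | evidence) = 0.000196 / 0.0044428 ≈ 0.0441.

0.0441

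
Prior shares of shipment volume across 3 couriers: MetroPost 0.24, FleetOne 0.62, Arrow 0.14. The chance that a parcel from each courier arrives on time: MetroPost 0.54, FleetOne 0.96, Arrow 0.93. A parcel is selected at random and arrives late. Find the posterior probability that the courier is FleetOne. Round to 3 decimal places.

Taking complements, P(late | each) = MetroPost 0.46, FleetOne 0.04, Arrow 0.07.
By Bayes' rule, posterior ∝ prior × likelihood:
  MetroPost: 0.24 × 0.46 = 0.1104
  FleetOne: 0.62 × 0.04 = 0.0248
  Arrow: 0.14 × 0.07 = 0.0098
Sum = 0.145.
P(FleetOne | evidence) = 0.0248 / 0.145 ≈ 0.171.

0.171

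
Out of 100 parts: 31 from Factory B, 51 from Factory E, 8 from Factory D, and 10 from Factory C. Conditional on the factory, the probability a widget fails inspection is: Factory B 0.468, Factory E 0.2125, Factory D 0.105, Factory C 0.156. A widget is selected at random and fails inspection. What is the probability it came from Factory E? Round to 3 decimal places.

Compute prior × likelihood for every hypothesis:
  Factory B: 0.31 × 0.468 = 0.14508
  Factory E: 0.51 × 0.2125 = 0.108375
  Factory D: 0.08 × 0.105 = 0.0084
  Factory C: 0.1 × 0.156 = 0.0156
Total = 0.277455.
P(Factory E | evidence) = 0.108375 / 0.277455 ≈ 0.391.

0.391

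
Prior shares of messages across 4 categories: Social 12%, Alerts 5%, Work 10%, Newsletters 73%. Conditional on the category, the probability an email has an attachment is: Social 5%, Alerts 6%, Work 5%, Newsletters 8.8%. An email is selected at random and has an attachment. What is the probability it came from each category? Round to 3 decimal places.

Compute prior × likelihood for every hypothesis:
  Social: 0.12 × 0.05 = 0.006
  Alerts: 0.05 × 0.06 = 0.003
  Work: 0.1 × 0.05 = 0.005
  Newsletters: 0.73 × 0.088 = 0.06424
Total = 0.07824.
P(Social | attachment) = 0.006/0.07824 ≈ 0.077
P(Alerts | attachment) = 0.003/0.07824 ≈ 0.038
P(Work | attachment) = 0.005/0.07824 ≈ 0.064
P(Newsletters | attachment) = 0.06424/0.07824 ≈ 0.821

Social 0.077, Alerts 0.038, Work 0.064, Newsletters 0.821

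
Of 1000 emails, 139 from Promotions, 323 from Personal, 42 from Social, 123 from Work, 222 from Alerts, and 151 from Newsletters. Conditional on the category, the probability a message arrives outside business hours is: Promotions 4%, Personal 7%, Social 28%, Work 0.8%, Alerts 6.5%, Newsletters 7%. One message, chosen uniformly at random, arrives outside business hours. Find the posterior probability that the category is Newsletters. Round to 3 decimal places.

Unnormalized posteriors (prior × likelihood):
  Promotions: 0.139 × 0.04 = 0.00556
  Personal: 0.323 × 0.07 = 0.02261
  Social: 0.042 × 0.28 = 0.01176
  Work: 0.123 × 0.008 = 0.000984
  Alerts: 0.222 × 0.065 = 0.01443
  Newsletters: 0.151 × 0.07 = 0.01057
Sum = 0.065914.
P(Newsletters | evidence) = 0.01057 / 0.065914 ≈ 0.160.

0.160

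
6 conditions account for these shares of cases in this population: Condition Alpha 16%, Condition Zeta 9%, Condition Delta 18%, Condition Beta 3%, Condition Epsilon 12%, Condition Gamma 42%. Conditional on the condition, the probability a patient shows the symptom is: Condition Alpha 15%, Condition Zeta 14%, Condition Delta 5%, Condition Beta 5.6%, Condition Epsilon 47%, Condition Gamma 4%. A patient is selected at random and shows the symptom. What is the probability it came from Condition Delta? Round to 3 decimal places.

0.075

By Bayes' rule, posterior ∝ prior × likelihood:
  Condition Alpha: 0.16 × 0.15 = 0.024
  Condition Zeta: 0.09 × 0.14 = 0.0126
  Condition Delta: 0.18 × 0.05 = 0.009
  Condition Beta: 0.03 × 0.056 = 0.00168
  Condition Epsilon: 0.12 × 0.47 = 0.0564
  Condition Gamma: 0.42 × 0.04 = 0.0168
Sum = 0.12048.
P(Condition Delta | evidence) = 0.009 / 0.12048 ≈ 0.075.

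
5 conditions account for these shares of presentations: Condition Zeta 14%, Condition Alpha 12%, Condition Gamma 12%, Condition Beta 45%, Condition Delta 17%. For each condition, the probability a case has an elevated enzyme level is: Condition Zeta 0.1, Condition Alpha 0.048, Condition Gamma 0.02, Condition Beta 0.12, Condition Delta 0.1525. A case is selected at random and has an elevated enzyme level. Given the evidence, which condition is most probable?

Condition Beta

By Bayes' rule, posterior ∝ prior × likelihood:
  Condition Zeta: 0.14 × 0.1 = 0.014
  Condition Alpha: 0.12 × 0.048 = 0.00576
  Condition Gamma: 0.12 × 0.02 = 0.0024
  Condition Beta: 0.45 × 0.12 = 0.054
  Condition Delta: 0.17 × 0.1525 = 0.025925
Sum = 0.102085.
Largest term belongs to Condition Beta, so Condition Beta is most probable.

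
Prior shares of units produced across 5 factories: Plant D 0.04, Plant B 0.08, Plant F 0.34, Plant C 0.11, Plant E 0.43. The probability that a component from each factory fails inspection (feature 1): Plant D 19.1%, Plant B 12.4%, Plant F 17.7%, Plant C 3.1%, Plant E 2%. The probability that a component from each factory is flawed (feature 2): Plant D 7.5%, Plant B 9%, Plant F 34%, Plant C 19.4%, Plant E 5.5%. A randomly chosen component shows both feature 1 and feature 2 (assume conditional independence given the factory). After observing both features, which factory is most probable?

Compute prior × likelihood for every hypothesis:
  Plant D: 0.04 × 0.191 × 0.075 = 0.000573
  Plant B: 0.08 × 0.124 × 0.09 = 0.0008928
  Plant F: 0.34 × 0.177 × 0.34 = 0.0204612
  Plant C: 0.11 × 0.031 × 0.194 = 0.00066154
  Plant E: 0.43 × 0.02 × 0.055 = 0.000473
Total = 0.02306154.
Largest term belongs to Plant F, so Plant F is most probable.

Plant F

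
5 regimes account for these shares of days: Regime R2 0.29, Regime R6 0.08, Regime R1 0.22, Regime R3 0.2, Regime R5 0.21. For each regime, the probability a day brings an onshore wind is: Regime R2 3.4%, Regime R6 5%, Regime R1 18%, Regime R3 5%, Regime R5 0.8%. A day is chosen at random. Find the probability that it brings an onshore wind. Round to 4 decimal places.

Compute prior × likelihood for every hypothesis:
  Regime R2: 0.29 × 0.034 = 0.00986
  Regime R6: 0.08 × 0.05 = 0.004
  Regime R1: 0.22 × 0.18 = 0.0396
  Regime R3: 0.2 × 0.05 = 0.01
  Regime R5: 0.21 × 0.008 = 0.00168
P(onshore) = 0.00986 + 0.004 + 0.0396 + 0.01 + 0.00168 = 0.06514 → 0.0651.

0.0651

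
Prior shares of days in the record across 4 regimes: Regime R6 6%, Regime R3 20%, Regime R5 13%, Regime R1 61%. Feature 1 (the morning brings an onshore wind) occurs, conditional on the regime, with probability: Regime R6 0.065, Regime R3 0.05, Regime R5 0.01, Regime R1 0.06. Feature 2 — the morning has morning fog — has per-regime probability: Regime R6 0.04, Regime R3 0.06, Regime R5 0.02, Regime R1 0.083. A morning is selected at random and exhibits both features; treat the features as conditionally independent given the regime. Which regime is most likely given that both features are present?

Regime R1

Unnormalized posteriors (prior × likelihood):
  Regime R6: 0.06 × 0.065 × 0.04 = 0.000156
  Regime R3: 0.2 × 0.05 × 0.06 = 0.0006
  Regime R5: 0.13 × 0.01 × 0.02 = 0.000026
  Regime R1: 0.61 × 0.06 × 0.083 = 0.0030378
Total = 0.0038198.
Largest term belongs to Regime R1, so Regime R1 is most probable.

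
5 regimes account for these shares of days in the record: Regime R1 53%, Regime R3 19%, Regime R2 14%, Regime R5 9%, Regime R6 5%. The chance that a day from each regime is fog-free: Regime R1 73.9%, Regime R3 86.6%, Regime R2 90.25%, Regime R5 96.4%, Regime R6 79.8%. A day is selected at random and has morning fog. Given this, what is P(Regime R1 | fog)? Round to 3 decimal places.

0.725

Taking complements, P(fog | each) = Regime R1 0.261, Regime R3 0.134, Regime R2 0.0975, Regime R5 0.036, Regime R6 0.202.
Prior × likelihood for each hypothesis:
  Regime R1: 0.53 × 0.261 = 0.13833
  Regime R3: 0.19 × 0.134 = 0.02546
  Regime R2: 0.14 × 0.0975 = 0.01365
  Regime R5: 0.09 × 0.036 = 0.00324
  Regime R6: 0.05 × 0.202 = 0.0101
Sum = 0.19078.
P(Regime R1 | evidence) = 0.13833 / 0.19078 ≈ 0.725.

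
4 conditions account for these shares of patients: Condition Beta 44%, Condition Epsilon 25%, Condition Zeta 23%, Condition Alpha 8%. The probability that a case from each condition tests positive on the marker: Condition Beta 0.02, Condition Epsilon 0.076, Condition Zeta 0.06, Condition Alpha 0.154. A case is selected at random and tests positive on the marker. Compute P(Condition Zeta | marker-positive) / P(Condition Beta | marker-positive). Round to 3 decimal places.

1.568

Compute prior × likelihood for every hypothesis:
  Condition Beta: 0.44 × 0.02 = 0.0088
  Condition Epsilon: 0.25 × 0.076 = 0.019
  Condition Zeta: 0.23 × 0.06 = 0.0138
  Condition Alpha: 0.08 × 0.154 = 0.01232
Normalizing constant = 0.05392.
The ratio is 0.0138 / 0.0088 (the normalizer cancels) = 1.568.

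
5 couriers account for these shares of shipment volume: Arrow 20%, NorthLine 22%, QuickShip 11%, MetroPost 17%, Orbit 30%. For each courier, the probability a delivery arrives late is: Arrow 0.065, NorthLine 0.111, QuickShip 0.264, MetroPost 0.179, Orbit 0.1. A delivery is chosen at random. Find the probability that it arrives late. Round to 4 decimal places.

0.1269

By Bayes' rule, posterior ∝ prior × likelihood:
  Arrow: 0.2 × 0.065 = 0.013
  NorthLine: 0.22 × 0.111 = 0.02442
  QuickShip: 0.11 × 0.264 = 0.02904
  MetroPost: 0.17 × 0.179 = 0.03043
  Orbit: 0.3 × 0.1 = 0.03
P(late) = 0.013 + 0.02442 + 0.02904 + 0.03043 + 0.03 = 0.12689 → 0.1269.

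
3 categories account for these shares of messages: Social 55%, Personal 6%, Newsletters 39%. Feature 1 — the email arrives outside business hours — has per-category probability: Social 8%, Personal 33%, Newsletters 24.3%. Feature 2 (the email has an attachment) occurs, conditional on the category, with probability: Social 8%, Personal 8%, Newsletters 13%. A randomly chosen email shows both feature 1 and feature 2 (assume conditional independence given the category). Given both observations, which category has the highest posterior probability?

Newsletters

Prior × likelihood for each hypothesis:
  Social: 0.55 × 0.08 × 0.08 = 0.00352
  Personal: 0.06 × 0.33 × 0.08 = 0.001584
  Newsletters: 0.39 × 0.243 × 0.13 = 0.0123201
Normalizing constant = 0.0174241.
Largest term belongs to Newsletters, so Newsletters is most probable.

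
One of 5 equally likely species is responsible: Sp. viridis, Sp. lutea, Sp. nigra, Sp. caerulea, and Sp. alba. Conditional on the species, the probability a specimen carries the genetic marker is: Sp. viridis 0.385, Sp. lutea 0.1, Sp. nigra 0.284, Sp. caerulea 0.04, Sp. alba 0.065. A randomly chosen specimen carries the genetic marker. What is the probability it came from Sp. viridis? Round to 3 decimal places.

Since the prior is uniform, the posterior is proportional to the likelihood:
  Sp. viridis: 0.385
  Sp. lutea: 0.1
  Sp. nigra: 0.284
  Sp. caerulea: 0.04
  Sp. alba: 0.065
Total = 0.874.
P(Sp. viridis | evidence) = 0.385 / 0.874 ≈ 0.441.

0.441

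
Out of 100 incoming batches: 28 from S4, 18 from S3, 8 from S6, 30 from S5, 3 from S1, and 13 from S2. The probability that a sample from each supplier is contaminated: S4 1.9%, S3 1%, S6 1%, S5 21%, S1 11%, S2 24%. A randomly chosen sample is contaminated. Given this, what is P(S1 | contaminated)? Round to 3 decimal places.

0.031

Prior × likelihood for each hypothesis:
  S4: 0.28 × 0.019 = 0.00532
  S3: 0.18 × 0.01 = 0.0018
  S6: 0.08 × 0.01 = 0.0008
  S5: 0.3 × 0.21 = 0.063
  S1: 0.03 × 0.11 = 0.0033
  S2: 0.13 × 0.24 = 0.0312
Total = 0.10542.
P(S1 | evidence) = 0.0033 / 0.10542 ≈ 0.031.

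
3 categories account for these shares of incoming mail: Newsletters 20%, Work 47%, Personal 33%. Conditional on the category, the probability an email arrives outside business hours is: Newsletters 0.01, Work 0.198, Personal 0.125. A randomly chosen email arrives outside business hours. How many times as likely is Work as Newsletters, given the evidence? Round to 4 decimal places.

46.5300

Unnormalized posteriors (prior × likelihood):
  Newsletters: 0.2 × 0.01 = 0.002
  Work: 0.47 × 0.198 = 0.09306
  Personal: 0.33 × 0.125 = 0.04125
Normalizing constant = 0.13631.
The ratio is 0.09306 / 0.002 (the normalizer cancels) = 46.5300.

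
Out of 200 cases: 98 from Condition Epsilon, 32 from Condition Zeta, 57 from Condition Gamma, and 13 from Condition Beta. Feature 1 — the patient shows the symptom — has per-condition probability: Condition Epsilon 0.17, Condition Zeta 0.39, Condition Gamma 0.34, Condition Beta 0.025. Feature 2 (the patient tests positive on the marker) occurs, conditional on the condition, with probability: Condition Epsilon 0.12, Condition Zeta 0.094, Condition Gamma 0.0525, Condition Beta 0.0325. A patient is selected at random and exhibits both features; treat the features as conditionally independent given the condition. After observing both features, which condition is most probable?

Condition Epsilon

Unnormalized posteriors (prior × likelihood):
  Condition Epsilon: 0.49 × 0.17 × 0.12 = 0.009996
  Condition Zeta: 0.16 × 0.39 × 0.094 = 0.0058656
  Condition Gamma: 0.285 × 0.34 × 0.0525 = 0.00508725
  Condition Beta: 0.065 × 0.025 × 0.0325 = 0.0000528125
Normalizing constant = 0.0210016625.
Largest term belongs to Condition Epsilon, so Condition Epsilon is most probable.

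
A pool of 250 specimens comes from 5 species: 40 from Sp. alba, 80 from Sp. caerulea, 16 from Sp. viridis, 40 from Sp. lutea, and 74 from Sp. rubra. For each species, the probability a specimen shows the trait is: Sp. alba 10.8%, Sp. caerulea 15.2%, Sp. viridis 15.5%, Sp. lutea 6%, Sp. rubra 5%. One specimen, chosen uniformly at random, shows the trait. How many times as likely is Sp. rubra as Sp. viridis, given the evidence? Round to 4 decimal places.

Unnormalized posteriors (prior × likelihood):
  Sp. alba: 0.16 × 0.108 = 0.01728
  Sp. caerulea: 0.32 × 0.152 = 0.04864
  Sp. viridis: 0.064 × 0.155 = 0.00992
  Sp. lutea: 0.16 × 0.06 = 0.0096
  Sp. rubra: 0.296 × 0.05 = 0.0148
Normalizing constant = 0.10024.
The ratio is 0.0148 / 0.00992 (the normalizer cancels) = 1.4919.

1.4919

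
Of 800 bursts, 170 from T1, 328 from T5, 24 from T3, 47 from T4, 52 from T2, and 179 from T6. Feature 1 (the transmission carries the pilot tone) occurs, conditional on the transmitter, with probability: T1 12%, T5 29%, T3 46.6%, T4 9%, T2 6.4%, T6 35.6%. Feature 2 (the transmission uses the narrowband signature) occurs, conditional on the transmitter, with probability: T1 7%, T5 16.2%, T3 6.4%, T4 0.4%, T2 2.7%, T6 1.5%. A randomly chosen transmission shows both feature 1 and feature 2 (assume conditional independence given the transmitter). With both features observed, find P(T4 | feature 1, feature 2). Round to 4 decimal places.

Compute prior × likelihood for every hypothesis:
  T1: 0.2125 × 0.12 × 0.07 = 0.001785
  T5: 0.41 × 0.29 × 0.162 = 0.0192618
  T3: 0.03 × 0.466 × 0.064 = 0.00089472
  T4: 0.05875 × 0.09 × 0.004 = 0.00002115
  T2: 0.065 × 0.064 × 0.027 = 0.00011232
  T6: 0.22375 × 0.356 × 0.015 = 0.001194825
Sum = 0.023269815.
P(T4 | evidence) = 0.00002115 / 0.023269815 ≈ 0.0009.

0.0009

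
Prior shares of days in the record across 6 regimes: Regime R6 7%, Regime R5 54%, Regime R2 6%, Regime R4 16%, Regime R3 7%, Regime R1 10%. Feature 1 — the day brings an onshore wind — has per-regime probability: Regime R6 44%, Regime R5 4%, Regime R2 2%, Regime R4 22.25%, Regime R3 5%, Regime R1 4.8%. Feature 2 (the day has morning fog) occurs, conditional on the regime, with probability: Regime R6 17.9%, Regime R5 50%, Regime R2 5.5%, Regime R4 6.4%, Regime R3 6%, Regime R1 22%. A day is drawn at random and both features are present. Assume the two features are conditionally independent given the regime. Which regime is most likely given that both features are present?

Prior × likelihood for each hypothesis:
  Regime R6: 0.07 × 0.44 × 0.179 = 0.0055132
  Regime R5: 0.54 × 0.04 × 0.5 = 0.0108
  Regime R2: 0.06 × 0.02 × 0.055 = 0.000066
  Regime R4: 0.16 × 0.2225 × 0.064 = 0.0022784
  Regime R3: 0.07 × 0.05 × 0.06 = 0.00021
  Regime R1: 0.1 × 0.048 × 0.22 = 0.001056
Sum = 0.0199236.
Largest term belongs to Regime R5, so Regime R5 is most probable.

Regime R5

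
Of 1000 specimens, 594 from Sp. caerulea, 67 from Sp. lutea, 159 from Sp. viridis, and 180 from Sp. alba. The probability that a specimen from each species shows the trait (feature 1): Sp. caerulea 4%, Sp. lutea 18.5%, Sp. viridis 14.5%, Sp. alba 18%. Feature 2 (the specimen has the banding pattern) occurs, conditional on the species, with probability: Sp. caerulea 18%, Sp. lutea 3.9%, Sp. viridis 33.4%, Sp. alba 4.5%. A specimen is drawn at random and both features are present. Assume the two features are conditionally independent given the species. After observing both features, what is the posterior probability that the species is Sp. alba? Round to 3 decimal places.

Compute prior × likelihood for every hypothesis:
  Sp. caerulea: 0.594 × 0.04 × 0.18 = 0.0042768
  Sp. lutea: 0.067 × 0.185 × 0.039 = 0.000483405
  Sp. viridis: 0.159 × 0.145 × 0.334 = 0.00770037
  Sp. alba: 0.18 × 0.18 × 0.045 = 0.001458
Normalizing constant = 0.013918575.
P(Sp. alba | evidence) = 0.001458 / 0.013918575 ≈ 0.105.

0.105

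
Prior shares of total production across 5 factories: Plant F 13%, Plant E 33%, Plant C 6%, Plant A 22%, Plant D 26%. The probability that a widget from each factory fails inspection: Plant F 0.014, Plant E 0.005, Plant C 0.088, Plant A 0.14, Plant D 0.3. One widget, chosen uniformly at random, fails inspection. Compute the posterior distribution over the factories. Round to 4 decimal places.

Prior × likelihood for each hypothesis:
  Plant F: 0.13 × 0.014 = 0.00182
  Plant E: 0.33 × 0.005 = 0.00165
  Plant C: 0.06 × 0.088 = 0.00528
  Plant A: 0.22 × 0.14 = 0.0308
  Plant D: 0.26 × 0.3 = 0.078
Normalizing constant = 0.11755.
P(Plant F | nonconforming) = 0.00182/0.11755 ≈ 0.0155
P(Plant E | nonconforming) = 0.00165/0.11755 ≈ 0.0140
P(Plant C | nonconforming) = 0.00528/0.11755 ≈ 0.0449
P(Plant A | nonconforming) = 0.0308/0.11755 ≈ 0.2620
P(Plant D | nonconforming) = 0.078/0.11755 ≈ 0.6635

Plant F 0.0155, Plant E 0.0140, Plant C 0.0449, Plant A 0.2620, Plant D 0.6635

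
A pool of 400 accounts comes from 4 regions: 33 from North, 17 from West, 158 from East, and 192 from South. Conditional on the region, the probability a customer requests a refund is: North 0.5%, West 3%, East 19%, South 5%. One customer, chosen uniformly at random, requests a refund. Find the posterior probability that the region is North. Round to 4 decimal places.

0.0041

By Bayes' rule, posterior ∝ prior × likelihood:
  North: 0.0825 × 0.005 = 0.0004125
  West: 0.0425 × 0.03 = 0.001275
  East: 0.395 × 0.19 = 0.07505
  South: 0.48 × 0.05 = 0.024
Total = 0.1007375.
P(North | evidence) = 0.0004125 / 0.1007375 ≈ 0.0041.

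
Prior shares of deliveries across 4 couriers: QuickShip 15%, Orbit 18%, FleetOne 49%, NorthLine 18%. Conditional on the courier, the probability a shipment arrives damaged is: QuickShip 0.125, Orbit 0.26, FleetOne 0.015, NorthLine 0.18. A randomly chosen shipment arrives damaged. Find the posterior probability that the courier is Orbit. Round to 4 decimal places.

Prior × likelihood for each hypothesis:
  QuickShip: 0.15 × 0.125 = 0.01875
  Orbit: 0.18 × 0.26 = 0.0468
  FleetOne: 0.49 × 0.015 = 0.00735
  NorthLine: 0.18 × 0.18 = 0.0324
Sum = 0.1053.
P(Orbit | evidence) = 0.0468 / 0.1053 ≈ 0.4444.

0.4444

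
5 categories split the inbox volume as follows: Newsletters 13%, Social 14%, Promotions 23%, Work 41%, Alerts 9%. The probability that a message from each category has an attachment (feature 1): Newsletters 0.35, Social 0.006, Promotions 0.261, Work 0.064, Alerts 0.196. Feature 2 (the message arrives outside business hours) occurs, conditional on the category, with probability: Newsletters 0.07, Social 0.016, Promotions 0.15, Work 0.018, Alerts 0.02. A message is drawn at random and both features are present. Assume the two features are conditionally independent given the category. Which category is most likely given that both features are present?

Prior × likelihood for each hypothesis:
  Newsletters: 0.13 × 0.35 × 0.07 = 0.003185
  Social: 0.14 × 0.006 × 0.016 = 0.00001344
  Promotions: 0.23 × 0.261 × 0.15 = 0.0090045
  Work: 0.41 × 0.064 × 0.018 = 0.00047232
  Alerts: 0.09 × 0.196 × 0.02 = 0.0003528
Normalizing constant = 0.01302806.
Largest term belongs to Promotions, so Promotions is most probable.

Promotions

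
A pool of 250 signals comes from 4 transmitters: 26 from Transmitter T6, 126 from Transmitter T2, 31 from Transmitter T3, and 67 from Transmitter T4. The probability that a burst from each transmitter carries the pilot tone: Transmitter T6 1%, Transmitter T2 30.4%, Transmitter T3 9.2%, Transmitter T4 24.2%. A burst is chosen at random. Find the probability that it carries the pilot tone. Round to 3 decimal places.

0.231

By Bayes' rule, posterior ∝ prior × likelihood:
  Transmitter T6: 0.104 × 0.01 = 0.00104
  Transmitter T2: 0.504 × 0.304 = 0.153216
  Transmitter T3: 0.124 × 0.092 = 0.011408
  Transmitter T4: 0.268 × 0.242 = 0.064856
P(pilot) = 0.00104 + 0.153216 + 0.011408 + 0.064856 = 0.23052 → 0.231.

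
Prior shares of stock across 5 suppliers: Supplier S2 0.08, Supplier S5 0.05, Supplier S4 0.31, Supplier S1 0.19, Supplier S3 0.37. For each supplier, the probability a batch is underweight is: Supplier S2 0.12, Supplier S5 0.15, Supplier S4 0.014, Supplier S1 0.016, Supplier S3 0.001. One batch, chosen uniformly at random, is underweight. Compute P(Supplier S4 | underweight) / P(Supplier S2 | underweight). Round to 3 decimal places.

0.452

By Bayes' rule, posterior ∝ prior × likelihood:
  Supplier S2: 0.08 × 0.12 = 0.0096
  Supplier S5: 0.05 × 0.15 = 0.0075
  Supplier S4: 0.31 × 0.014 = 0.00434
  Supplier S1: 0.19 × 0.016 = 0.00304
  Supplier S3: 0.37 × 0.001 = 0.00037
Sum = 0.02485.
The ratio is 0.00434 / 0.0096 (the normalizer cancels) = 0.452.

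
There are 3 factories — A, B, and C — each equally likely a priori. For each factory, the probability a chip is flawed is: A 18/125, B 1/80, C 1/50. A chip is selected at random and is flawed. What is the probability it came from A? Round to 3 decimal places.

0.816

With a uniform prior (1/3 each), posterior ∝ likelihood:
  A: 0.144
  B: 0.0125
  C: 0.02
Sum = 0.1765.
P(A | evidence) = 0.144 / 0.1765 ≈ 0.816.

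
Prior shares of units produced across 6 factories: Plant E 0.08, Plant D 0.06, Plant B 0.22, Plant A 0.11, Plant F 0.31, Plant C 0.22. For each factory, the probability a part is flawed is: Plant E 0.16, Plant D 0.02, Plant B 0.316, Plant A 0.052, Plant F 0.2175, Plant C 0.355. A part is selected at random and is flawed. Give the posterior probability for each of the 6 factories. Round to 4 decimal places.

Plant E 0.0545, Plant D 0.0051, Plant B 0.2961, Plant A 0.0244, Plant F 0.2872, Plant C 0.3327

Prior × likelihood for each hypothesis:
  Plant E: 0.08 × 0.16 = 0.0128
  Plant D: 0.06 × 0.02 = 0.0012
  Plant B: 0.22 × 0.316 = 0.06952
  Plant A: 0.11 × 0.052 = 0.00572
  Plant F: 0.31 × 0.2175 = 0.067425
  Plant C: 0.22 × 0.355 = 0.0781
Total = 0.234765.
P(Plant E | flawed) = 0.0128/0.234765 ≈ 0.0545
P(Plant D | flawed) = 0.0012/0.234765 ≈ 0.0051
P(Plant B | flawed) = 0.06952/0.234765 ≈ 0.2961
P(Plant A | flawed) = 0.00572/0.234765 ≈ 0.0244
P(Plant F | flawed) = 0.067425/0.234765 ≈ 0.2872
P(Plant C | flawed) = 0.0781/0.234765 ≈ 0.3327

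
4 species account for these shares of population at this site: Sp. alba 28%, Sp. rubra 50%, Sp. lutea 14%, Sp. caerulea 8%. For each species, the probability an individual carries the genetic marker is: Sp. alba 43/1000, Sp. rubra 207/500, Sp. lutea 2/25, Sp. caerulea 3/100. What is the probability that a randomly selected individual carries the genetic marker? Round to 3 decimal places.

0.233

Compute prior × likelihood for every hypothesis:
  Sp. alba: 0.28 × 0.043 = 0.01204
  Sp. rubra: 0.5 × 0.414 = 0.207
  Sp. lutea: 0.14 × 0.08 = 0.0112
  Sp. caerulea: 0.08 × 0.03 = 0.0024
P(marker) = 0.01204 + 0.207 + 0.0112 + 0.0024 = 0.23264 → 0.233.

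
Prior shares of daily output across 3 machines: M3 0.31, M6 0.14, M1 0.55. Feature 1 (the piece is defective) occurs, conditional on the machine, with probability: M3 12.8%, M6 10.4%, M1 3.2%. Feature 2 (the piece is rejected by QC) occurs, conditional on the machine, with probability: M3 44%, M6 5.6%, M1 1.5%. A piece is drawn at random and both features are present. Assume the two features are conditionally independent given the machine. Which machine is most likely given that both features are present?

M3

Unnormalized posteriors (prior × likelihood):
  M3: 0.31 × 0.128 × 0.44 = 0.0174592
  M6: 0.14 × 0.104 × 0.056 = 0.00081536
  M1: 0.55 × 0.032 × 0.015 = 0.000264
Sum = 0.01853856.
Largest term belongs to M3, so M3 is most probable.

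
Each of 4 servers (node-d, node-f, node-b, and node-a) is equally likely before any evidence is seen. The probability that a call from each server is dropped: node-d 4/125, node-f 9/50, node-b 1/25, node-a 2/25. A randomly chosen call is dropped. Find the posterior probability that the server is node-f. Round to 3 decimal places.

With a uniform prior (1/4 each), posterior ∝ likelihood:
  node-d: 0.032
  node-f: 0.18
  node-b: 0.04
  node-a: 0.08
Normalizing constant = 0.332.
P(node-f | evidence) = 0.18 / 0.332 ≈ 0.542.

0.542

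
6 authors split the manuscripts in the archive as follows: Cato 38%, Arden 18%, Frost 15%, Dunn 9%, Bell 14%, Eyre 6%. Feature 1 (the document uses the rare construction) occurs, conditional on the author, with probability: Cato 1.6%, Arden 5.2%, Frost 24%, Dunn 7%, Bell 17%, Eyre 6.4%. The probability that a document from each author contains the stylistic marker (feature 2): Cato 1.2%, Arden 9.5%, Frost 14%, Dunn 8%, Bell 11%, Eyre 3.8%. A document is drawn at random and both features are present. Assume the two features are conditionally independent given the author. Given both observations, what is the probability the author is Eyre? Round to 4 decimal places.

By Bayes' rule, posterior ∝ prior × likelihood:
  Cato: 0.38 × 0.016 × 0.012 = 0.00007296
  Arden: 0.18 × 0.052 × 0.095 = 0.0008892
  Frost: 0.15 × 0.24 × 0.14 = 0.00504
  Dunn: 0.09 × 0.07 × 0.08 = 0.000504
  Bell: 0.14 × 0.17 × 0.11 = 0.002618
  Eyre: 0.06 × 0.064 × 0.038 = 0.00014592
Total = 0.00927008.
P(Eyre | evidence) = 0.00014592 / 0.00927008 ≈ 0.0157.

0.0157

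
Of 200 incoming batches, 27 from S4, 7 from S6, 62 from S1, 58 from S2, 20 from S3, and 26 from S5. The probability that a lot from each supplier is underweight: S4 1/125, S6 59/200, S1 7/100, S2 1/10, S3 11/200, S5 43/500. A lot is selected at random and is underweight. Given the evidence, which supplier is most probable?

S2

Compute prior × likelihood for every hypothesis:
  S4: 0.135 × 0.008 = 0.00108
  S6: 0.035 × 0.295 = 0.010325
  S1: 0.31 × 0.07 = 0.0217
  S2: 0.29 × 0.1 = 0.029
  S3: 0.1 × 0.055 = 0.0055
  S5: 0.13 × 0.086 = 0.01118
Total = 0.078785.
Largest term belongs to S2, so S2 is most probable.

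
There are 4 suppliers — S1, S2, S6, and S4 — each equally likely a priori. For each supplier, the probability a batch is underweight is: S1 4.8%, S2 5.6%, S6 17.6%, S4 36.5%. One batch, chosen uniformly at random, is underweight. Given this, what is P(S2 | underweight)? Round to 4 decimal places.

0.0868

With a uniform prior (1/4 each), posterior ∝ likelihood:
  S1: 0.048
  S2: 0.056
  S6: 0.176
  S4: 0.365
Sum = 0.645.
P(S2 | evidence) = 0.056 / 0.645 ≈ 0.0868.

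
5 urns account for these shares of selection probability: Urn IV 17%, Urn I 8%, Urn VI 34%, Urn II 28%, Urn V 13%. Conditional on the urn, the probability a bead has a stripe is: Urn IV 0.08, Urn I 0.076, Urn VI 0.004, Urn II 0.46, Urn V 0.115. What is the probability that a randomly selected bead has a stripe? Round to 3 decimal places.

By Bayes' rule, posterior ∝ prior × likelihood:
  Urn IV: 0.17 × 0.08 = 0.0136
  Urn I: 0.08 × 0.076 = 0.00608
  Urn VI: 0.34 × 0.004 = 0.00136
  Urn II: 0.28 × 0.46 = 0.1288
  Urn V: 0.13 × 0.115 = 0.01495
P(striped) = 0.0136 + 0.00608 + 0.00136 + 0.1288 + 0.01495 = 0.16479 → 0.165.

0.165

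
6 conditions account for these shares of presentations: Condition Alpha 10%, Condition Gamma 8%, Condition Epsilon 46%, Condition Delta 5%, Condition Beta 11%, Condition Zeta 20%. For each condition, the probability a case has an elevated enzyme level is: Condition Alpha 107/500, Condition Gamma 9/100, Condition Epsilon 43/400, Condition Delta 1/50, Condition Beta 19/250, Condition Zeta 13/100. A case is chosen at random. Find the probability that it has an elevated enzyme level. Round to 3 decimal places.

0.113

By Bayes' rule, posterior ∝ prior × likelihood:
  Condition Alpha: 0.1 × 0.214 = 0.0214
  Condition Gamma: 0.08 × 0.09 = 0.0072
  Condition Epsilon: 0.46 × 0.1075 = 0.04945
  Condition Delta: 0.05 × 0.02 = 0.001
  Condition Beta: 0.11 × 0.076 = 0.00836
  Condition Zeta: 0.2 × 0.13 = 0.026
P(elevated) = 0.0214 + 0.0072 + 0.04945 + 0.001 + 0.00836 + 0.026 = 0.11341 → 0.113.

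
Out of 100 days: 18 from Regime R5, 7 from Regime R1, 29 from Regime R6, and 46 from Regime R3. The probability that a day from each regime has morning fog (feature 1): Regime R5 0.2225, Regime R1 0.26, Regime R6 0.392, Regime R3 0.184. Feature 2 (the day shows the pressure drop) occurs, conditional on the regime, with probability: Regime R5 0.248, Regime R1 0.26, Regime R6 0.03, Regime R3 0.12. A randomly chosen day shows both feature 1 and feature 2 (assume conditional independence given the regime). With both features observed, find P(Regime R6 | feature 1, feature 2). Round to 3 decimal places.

0.121

Unnormalized posteriors (prior × likelihood):
  Regime R5: 0.18 × 0.2225 × 0.248 = 0.0099324
  Regime R1: 0.07 × 0.26 × 0.26 = 0.004732
  Regime R6: 0.29 × 0.392 × 0.03 = 0.0034104
  Regime R3: 0.46 × 0.184 × 0.12 = 0.0101568
Normalizing constant = 0.0282316.
P(Regime R6 | evidence) = 0.0034104 / 0.0282316 ≈ 0.121.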